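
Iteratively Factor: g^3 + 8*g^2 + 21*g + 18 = (g + 3)*(g^2 + 5*g + 6) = (g + 3)^2*(g + 2)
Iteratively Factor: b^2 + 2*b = (b)*(b + 2)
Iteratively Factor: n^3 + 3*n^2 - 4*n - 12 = (n - 2)*(n^2 + 5*n + 6) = (n - 2)*(n + 2)*(n + 3)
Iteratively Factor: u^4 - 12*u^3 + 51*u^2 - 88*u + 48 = (u - 3)*(u^3 - 9*u^2 + 24*u - 16) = (u - 4)*(u - 3)*(u^2 - 5*u + 4) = (u - 4)^2*(u - 3)*(u - 1)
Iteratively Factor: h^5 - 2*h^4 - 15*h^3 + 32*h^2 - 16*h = (h + 4)*(h^4 - 6*h^3 + 9*h^2 - 4*h) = (h - 1)*(h + 4)*(h^3 - 5*h^2 + 4*h) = (h - 4)*(h - 1)*(h + 4)*(h^2 - h) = h*(h - 4)*(h - 1)*(h + 4)*(h - 1)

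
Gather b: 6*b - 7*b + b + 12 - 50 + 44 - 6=0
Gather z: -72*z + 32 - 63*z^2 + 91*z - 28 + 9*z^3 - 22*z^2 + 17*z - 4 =9*z^3 - 85*z^2 + 36*z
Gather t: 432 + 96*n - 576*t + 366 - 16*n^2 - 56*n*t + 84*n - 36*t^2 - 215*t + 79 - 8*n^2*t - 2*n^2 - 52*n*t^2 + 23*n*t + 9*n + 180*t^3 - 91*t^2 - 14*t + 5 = -18*n^2 + 189*n + 180*t^3 + t^2*(-52*n - 127) + t*(-8*n^2 - 33*n - 805) + 882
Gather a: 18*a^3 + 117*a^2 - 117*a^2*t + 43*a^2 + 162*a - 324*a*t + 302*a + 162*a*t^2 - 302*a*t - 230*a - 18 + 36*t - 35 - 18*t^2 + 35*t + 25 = 18*a^3 + a^2*(160 - 117*t) + a*(162*t^2 - 626*t + 234) - 18*t^2 + 71*t - 28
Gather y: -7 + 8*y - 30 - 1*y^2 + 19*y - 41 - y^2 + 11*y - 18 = -2*y^2 + 38*y - 96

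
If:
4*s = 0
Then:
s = 0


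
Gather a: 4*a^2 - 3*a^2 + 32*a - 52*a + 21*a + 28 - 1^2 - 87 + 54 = a^2 + a - 6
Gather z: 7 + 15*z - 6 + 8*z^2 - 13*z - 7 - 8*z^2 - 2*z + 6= 0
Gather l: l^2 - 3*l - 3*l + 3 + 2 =l^2 - 6*l + 5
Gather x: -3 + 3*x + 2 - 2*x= x - 1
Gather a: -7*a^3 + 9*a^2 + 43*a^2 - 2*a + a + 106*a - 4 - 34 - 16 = -7*a^3 + 52*a^2 + 105*a - 54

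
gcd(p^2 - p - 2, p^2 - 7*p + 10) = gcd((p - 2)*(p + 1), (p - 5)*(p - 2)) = p - 2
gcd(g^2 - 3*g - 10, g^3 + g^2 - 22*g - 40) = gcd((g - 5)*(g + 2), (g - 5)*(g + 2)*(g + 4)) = g^2 - 3*g - 10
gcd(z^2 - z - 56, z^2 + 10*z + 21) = z + 7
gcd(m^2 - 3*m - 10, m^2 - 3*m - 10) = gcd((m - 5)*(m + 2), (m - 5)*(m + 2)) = m^2 - 3*m - 10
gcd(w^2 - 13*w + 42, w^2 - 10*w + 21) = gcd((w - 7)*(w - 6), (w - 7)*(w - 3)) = w - 7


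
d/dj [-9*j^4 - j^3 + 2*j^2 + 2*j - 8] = -36*j^3 - 3*j^2 + 4*j + 2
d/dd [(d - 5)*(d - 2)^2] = 3*(d - 4)*(d - 2)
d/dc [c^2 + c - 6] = 2*c + 1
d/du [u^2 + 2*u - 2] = 2*u + 2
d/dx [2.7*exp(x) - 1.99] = 2.7*exp(x)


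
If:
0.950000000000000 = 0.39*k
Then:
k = 2.44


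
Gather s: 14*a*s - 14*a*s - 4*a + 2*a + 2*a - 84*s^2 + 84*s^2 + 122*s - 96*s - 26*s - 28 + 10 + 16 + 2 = 0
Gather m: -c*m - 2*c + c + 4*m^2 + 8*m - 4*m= -c + 4*m^2 + m*(4 - c)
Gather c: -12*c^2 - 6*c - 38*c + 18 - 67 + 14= -12*c^2 - 44*c - 35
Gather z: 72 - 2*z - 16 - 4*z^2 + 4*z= -4*z^2 + 2*z + 56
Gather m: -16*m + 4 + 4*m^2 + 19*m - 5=4*m^2 + 3*m - 1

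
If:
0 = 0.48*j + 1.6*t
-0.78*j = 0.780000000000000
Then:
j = -1.00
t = 0.30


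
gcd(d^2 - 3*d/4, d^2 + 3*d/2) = d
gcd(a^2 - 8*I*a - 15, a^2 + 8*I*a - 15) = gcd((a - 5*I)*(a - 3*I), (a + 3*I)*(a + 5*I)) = 1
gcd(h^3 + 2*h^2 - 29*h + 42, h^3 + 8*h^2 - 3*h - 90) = h - 3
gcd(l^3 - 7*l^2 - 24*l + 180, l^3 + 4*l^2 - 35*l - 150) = l^2 - l - 30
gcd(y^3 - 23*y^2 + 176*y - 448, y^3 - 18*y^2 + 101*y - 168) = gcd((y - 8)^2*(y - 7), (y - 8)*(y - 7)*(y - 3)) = y^2 - 15*y + 56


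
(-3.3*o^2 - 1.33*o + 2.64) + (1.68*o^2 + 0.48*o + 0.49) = -1.62*o^2 - 0.85*o + 3.13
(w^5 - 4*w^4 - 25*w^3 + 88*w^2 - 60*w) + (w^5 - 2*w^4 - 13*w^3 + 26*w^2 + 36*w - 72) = 2*w^5 - 6*w^4 - 38*w^3 + 114*w^2 - 24*w - 72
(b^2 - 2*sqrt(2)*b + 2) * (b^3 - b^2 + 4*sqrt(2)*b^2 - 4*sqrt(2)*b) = b^5 - b^4 + 2*sqrt(2)*b^4 - 14*b^3 - 2*sqrt(2)*b^3 + 8*sqrt(2)*b^2 + 14*b^2 - 8*sqrt(2)*b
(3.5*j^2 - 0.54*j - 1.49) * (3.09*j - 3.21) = 10.815*j^3 - 12.9036*j^2 - 2.8707*j + 4.7829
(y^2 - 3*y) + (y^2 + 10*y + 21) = 2*y^2 + 7*y + 21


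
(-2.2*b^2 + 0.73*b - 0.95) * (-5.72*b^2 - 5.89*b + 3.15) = 12.584*b^4 + 8.7824*b^3 - 5.7957*b^2 + 7.895*b - 2.9925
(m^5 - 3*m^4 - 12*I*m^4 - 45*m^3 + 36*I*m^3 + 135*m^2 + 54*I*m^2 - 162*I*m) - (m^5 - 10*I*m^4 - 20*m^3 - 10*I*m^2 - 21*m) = -3*m^4 - 2*I*m^4 - 25*m^3 + 36*I*m^3 + 135*m^2 + 64*I*m^2 + 21*m - 162*I*m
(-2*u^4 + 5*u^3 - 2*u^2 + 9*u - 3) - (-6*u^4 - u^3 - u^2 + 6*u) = 4*u^4 + 6*u^3 - u^2 + 3*u - 3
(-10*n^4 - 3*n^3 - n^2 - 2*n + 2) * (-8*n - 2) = 80*n^5 + 44*n^4 + 14*n^3 + 18*n^2 - 12*n - 4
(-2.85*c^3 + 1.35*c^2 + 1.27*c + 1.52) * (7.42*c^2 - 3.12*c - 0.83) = -21.147*c^5 + 18.909*c^4 + 7.5769*c^3 + 6.1955*c^2 - 5.7965*c - 1.2616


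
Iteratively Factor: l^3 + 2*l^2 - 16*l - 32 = (l + 4)*(l^2 - 2*l - 8) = (l + 2)*(l + 4)*(l - 4)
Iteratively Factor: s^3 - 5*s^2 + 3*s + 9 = (s - 3)*(s^2 - 2*s - 3) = (s - 3)^2*(s + 1)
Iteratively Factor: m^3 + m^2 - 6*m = (m - 2)*(m^2 + 3*m) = m*(m - 2)*(m + 3)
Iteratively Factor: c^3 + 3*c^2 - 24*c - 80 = (c + 4)*(c^2 - c - 20) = (c + 4)^2*(c - 5)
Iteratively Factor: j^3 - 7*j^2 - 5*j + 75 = (j + 3)*(j^2 - 10*j + 25) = (j - 5)*(j + 3)*(j - 5)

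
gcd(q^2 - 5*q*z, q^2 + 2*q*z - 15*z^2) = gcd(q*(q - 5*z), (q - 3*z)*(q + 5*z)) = 1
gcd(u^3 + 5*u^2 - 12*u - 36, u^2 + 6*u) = u + 6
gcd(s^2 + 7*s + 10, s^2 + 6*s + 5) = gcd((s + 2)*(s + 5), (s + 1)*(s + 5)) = s + 5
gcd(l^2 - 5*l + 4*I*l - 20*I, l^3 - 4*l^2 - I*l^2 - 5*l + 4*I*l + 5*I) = l - 5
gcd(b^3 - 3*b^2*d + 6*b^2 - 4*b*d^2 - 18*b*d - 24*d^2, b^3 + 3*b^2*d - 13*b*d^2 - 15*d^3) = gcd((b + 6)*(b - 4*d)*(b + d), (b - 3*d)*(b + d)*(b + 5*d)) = b + d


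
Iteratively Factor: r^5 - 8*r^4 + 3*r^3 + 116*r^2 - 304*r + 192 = (r + 4)*(r^4 - 12*r^3 + 51*r^2 - 88*r + 48) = (r - 1)*(r + 4)*(r^3 - 11*r^2 + 40*r - 48) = (r - 4)*(r - 1)*(r + 4)*(r^2 - 7*r + 12) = (r - 4)^2*(r - 1)*(r + 4)*(r - 3)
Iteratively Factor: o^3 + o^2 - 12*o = (o)*(o^2 + o - 12) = o*(o - 3)*(o + 4)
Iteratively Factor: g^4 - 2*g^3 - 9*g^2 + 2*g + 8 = (g + 2)*(g^3 - 4*g^2 - g + 4) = (g - 1)*(g + 2)*(g^2 - 3*g - 4) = (g - 1)*(g + 1)*(g + 2)*(g - 4)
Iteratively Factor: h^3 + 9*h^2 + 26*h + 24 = (h + 3)*(h^2 + 6*h + 8) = (h + 2)*(h + 3)*(h + 4)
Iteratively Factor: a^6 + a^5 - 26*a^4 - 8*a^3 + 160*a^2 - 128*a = (a - 1)*(a^5 + 2*a^4 - 24*a^3 - 32*a^2 + 128*a) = a*(a - 1)*(a^4 + 2*a^3 - 24*a^2 - 32*a + 128) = a*(a - 1)*(a + 4)*(a^3 - 2*a^2 - 16*a + 32) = a*(a - 2)*(a - 1)*(a + 4)*(a^2 - 16) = a*(a - 2)*(a - 1)*(a + 4)^2*(a - 4)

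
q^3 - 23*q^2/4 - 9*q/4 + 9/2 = (q - 6)*(q - 3/4)*(q + 1)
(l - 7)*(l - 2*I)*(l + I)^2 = l^4 - 7*l^3 + 3*l^2 - 21*l + 2*I*l - 14*I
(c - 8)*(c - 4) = c^2 - 12*c + 32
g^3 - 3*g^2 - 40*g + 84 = (g - 7)*(g - 2)*(g + 6)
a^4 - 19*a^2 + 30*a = a*(a - 3)*(a - 2)*(a + 5)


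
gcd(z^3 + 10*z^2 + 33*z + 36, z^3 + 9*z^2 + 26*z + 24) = z^2 + 7*z + 12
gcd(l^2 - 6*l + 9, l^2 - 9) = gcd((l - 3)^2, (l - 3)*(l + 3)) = l - 3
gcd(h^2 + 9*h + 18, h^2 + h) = 1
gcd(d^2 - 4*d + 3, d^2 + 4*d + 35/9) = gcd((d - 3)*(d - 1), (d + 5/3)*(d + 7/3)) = 1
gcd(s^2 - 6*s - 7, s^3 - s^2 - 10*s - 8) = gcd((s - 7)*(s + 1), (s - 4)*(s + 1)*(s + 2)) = s + 1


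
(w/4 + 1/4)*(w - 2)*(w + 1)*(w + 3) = w^4/4 + 3*w^3/4 - 3*w^2/4 - 11*w/4 - 3/2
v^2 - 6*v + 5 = (v - 5)*(v - 1)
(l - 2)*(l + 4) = l^2 + 2*l - 8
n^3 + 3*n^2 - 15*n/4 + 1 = (n - 1/2)^2*(n + 4)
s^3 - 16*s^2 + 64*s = s*(s - 8)^2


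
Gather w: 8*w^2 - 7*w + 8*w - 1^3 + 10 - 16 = 8*w^2 + w - 7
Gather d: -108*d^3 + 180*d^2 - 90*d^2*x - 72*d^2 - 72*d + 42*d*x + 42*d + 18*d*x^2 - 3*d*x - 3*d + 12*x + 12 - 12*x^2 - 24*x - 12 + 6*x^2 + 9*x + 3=-108*d^3 + d^2*(108 - 90*x) + d*(18*x^2 + 39*x - 33) - 6*x^2 - 3*x + 3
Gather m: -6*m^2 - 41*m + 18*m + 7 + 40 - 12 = -6*m^2 - 23*m + 35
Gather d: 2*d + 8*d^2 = 8*d^2 + 2*d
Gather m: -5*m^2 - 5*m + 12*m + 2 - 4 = -5*m^2 + 7*m - 2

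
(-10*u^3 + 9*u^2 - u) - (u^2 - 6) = -10*u^3 + 8*u^2 - u + 6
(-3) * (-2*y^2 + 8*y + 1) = 6*y^2 - 24*y - 3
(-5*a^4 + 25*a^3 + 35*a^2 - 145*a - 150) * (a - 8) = -5*a^5 + 65*a^4 - 165*a^3 - 425*a^2 + 1010*a + 1200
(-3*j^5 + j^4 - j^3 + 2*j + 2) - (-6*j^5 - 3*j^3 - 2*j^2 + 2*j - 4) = 3*j^5 + j^4 + 2*j^3 + 2*j^2 + 6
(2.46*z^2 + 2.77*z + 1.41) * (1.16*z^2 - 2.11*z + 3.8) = 2.8536*z^4 - 1.9774*z^3 + 5.1389*z^2 + 7.5509*z + 5.358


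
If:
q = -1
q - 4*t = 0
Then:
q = -1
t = -1/4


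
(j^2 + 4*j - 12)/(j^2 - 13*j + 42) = (j^2 + 4*j - 12)/(j^2 - 13*j + 42)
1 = 1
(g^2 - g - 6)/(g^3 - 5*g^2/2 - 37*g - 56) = 2*(g - 3)/(2*g^2 - 9*g - 56)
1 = 1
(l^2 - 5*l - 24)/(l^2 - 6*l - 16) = (l + 3)/(l + 2)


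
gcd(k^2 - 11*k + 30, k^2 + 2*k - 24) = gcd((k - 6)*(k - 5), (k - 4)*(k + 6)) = 1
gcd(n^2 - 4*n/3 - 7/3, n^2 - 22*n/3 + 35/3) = n - 7/3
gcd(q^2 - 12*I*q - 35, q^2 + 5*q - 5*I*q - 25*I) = q - 5*I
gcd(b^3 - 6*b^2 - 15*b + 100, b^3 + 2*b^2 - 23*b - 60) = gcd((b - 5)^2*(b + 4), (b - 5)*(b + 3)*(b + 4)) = b^2 - b - 20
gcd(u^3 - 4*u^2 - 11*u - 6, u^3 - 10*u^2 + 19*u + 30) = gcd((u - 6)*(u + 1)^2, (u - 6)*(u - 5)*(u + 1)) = u^2 - 5*u - 6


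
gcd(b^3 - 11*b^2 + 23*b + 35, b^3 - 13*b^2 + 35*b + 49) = b^2 - 6*b - 7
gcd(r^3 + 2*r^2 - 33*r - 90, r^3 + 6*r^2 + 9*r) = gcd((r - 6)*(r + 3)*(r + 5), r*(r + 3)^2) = r + 3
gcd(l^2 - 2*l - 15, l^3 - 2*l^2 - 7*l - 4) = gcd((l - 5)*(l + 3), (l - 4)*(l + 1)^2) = 1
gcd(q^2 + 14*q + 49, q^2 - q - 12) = 1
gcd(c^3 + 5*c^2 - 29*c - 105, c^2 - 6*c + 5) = c - 5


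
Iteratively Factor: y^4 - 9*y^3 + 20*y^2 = (y - 4)*(y^3 - 5*y^2) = y*(y - 4)*(y^2 - 5*y) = y*(y - 5)*(y - 4)*(y)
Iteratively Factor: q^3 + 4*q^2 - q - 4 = (q + 1)*(q^2 + 3*q - 4) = (q + 1)*(q + 4)*(q - 1)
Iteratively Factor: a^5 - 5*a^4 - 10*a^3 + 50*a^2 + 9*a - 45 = (a - 5)*(a^4 - 10*a^2 + 9) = (a - 5)*(a - 1)*(a^3 + a^2 - 9*a - 9) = (a - 5)*(a - 1)*(a + 3)*(a^2 - 2*a - 3) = (a - 5)*(a - 3)*(a - 1)*(a + 3)*(a + 1)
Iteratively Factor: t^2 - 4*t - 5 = (t - 5)*(t + 1)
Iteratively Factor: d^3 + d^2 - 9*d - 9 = (d + 1)*(d^2 - 9) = (d + 1)*(d + 3)*(d - 3)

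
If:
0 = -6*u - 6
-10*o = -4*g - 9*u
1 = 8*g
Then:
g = 1/8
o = -17/20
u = -1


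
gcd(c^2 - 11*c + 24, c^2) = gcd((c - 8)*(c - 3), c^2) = 1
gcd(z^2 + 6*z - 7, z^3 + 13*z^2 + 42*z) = z + 7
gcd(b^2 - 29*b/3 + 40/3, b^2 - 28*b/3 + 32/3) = b - 8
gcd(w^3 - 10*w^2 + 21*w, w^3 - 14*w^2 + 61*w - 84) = w^2 - 10*w + 21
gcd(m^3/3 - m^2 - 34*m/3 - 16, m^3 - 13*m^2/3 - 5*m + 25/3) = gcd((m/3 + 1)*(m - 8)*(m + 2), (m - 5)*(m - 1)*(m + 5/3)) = 1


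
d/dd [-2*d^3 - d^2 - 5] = 2*d*(-3*d - 1)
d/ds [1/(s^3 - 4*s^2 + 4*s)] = (2 - 3*s)/(s^2*(s^3 - 6*s^2 + 12*s - 8))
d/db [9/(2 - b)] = 9/(b - 2)^2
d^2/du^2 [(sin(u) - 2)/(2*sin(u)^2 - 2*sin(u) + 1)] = (-4*sin(u)^5 + 28*sin(u)^4 - 4*sin(u)^3 - 58*sin(u)^2 + 39*sin(u) - 4)/(-2*sin(u) - cos(2*u) + 2)^3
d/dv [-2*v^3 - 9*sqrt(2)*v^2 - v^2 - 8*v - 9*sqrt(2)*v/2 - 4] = -6*v^2 - 18*sqrt(2)*v - 2*v - 8 - 9*sqrt(2)/2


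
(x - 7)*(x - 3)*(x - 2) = x^3 - 12*x^2 + 41*x - 42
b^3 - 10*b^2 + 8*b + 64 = (b - 8)*(b - 4)*(b + 2)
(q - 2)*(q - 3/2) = q^2 - 7*q/2 + 3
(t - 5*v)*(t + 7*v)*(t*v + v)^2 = t^4*v^2 + 2*t^3*v^3 + 2*t^3*v^2 - 35*t^2*v^4 + 4*t^2*v^3 + t^2*v^2 - 70*t*v^4 + 2*t*v^3 - 35*v^4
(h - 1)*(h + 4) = h^2 + 3*h - 4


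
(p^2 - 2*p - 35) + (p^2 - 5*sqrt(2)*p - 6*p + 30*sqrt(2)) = 2*p^2 - 8*p - 5*sqrt(2)*p - 35 + 30*sqrt(2)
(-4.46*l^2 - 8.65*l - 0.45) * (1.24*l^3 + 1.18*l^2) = -5.5304*l^5 - 15.9888*l^4 - 10.765*l^3 - 0.531*l^2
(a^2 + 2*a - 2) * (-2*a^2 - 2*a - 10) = -2*a^4 - 6*a^3 - 10*a^2 - 16*a + 20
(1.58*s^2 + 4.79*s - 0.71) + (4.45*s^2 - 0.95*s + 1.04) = 6.03*s^2 + 3.84*s + 0.33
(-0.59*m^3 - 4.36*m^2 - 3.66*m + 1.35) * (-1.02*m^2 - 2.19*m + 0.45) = 0.6018*m^5 + 5.7393*m^4 + 13.0161*m^3 + 4.6764*m^2 - 4.6035*m + 0.6075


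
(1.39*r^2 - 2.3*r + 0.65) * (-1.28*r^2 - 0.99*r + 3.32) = -1.7792*r^4 + 1.5679*r^3 + 6.0598*r^2 - 8.2795*r + 2.158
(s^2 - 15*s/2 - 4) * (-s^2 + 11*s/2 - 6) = -s^4 + 13*s^3 - 173*s^2/4 + 23*s + 24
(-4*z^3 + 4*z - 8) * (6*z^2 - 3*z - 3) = -24*z^5 + 12*z^4 + 36*z^3 - 60*z^2 + 12*z + 24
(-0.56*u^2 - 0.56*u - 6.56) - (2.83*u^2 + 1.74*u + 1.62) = -3.39*u^2 - 2.3*u - 8.18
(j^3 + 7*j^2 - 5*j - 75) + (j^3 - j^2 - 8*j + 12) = 2*j^3 + 6*j^2 - 13*j - 63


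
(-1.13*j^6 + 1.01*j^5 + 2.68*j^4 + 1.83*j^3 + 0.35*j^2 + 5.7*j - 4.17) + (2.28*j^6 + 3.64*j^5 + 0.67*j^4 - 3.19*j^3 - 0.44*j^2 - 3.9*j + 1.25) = 1.15*j^6 + 4.65*j^5 + 3.35*j^4 - 1.36*j^3 - 0.09*j^2 + 1.8*j - 2.92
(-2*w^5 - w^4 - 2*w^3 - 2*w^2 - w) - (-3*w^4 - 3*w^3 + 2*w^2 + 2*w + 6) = -2*w^5 + 2*w^4 + w^3 - 4*w^2 - 3*w - 6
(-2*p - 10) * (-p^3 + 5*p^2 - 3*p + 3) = 2*p^4 - 44*p^2 + 24*p - 30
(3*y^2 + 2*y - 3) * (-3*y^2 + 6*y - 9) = -9*y^4 + 12*y^3 - 6*y^2 - 36*y + 27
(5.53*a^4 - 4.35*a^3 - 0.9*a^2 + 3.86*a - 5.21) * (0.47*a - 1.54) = 2.5991*a^5 - 10.5607*a^4 + 6.276*a^3 + 3.2002*a^2 - 8.3931*a + 8.0234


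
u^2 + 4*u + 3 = (u + 1)*(u + 3)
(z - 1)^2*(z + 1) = z^3 - z^2 - z + 1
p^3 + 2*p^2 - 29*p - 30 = (p - 5)*(p + 1)*(p + 6)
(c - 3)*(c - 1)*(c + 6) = c^3 + 2*c^2 - 21*c + 18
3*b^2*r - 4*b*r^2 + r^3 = r*(-3*b + r)*(-b + r)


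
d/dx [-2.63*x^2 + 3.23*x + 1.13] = 3.23 - 5.26*x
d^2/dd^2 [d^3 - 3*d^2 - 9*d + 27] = 6*d - 6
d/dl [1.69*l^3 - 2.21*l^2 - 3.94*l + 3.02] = 5.07*l^2 - 4.42*l - 3.94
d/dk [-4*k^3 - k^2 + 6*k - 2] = -12*k^2 - 2*k + 6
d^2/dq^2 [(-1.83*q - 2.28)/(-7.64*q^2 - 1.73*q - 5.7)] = ((1.83*q + 2.28)*(15.28*q + 1.73)*(30.56*q + 3.46) - (83.8872*q + 41.1702)*(7.64*q^2 + 1.73*q + 5.7))/(7.64*q^2 + 1.73*q + 5.7)^3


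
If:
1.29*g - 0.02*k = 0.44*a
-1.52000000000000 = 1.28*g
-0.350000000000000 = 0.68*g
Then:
No Solution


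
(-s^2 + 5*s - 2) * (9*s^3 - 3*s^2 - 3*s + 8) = -9*s^5 + 48*s^4 - 30*s^3 - 17*s^2 + 46*s - 16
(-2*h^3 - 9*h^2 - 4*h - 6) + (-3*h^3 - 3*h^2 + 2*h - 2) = -5*h^3 - 12*h^2 - 2*h - 8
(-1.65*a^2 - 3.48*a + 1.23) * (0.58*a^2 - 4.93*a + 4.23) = -0.957*a^4 + 6.1161*a^3 + 10.8903*a^2 - 20.7843*a + 5.2029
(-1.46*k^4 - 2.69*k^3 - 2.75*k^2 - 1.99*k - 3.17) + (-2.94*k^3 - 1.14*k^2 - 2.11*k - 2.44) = -1.46*k^4 - 5.63*k^3 - 3.89*k^2 - 4.1*k - 5.61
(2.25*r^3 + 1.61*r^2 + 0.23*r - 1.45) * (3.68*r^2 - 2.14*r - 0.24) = 8.28*r^5 + 1.1098*r^4 - 3.139*r^3 - 6.2146*r^2 + 3.0478*r + 0.348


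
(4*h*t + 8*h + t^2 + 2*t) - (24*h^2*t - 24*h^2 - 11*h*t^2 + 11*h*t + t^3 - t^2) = -24*h^2*t + 24*h^2 + 11*h*t^2 - 7*h*t + 8*h - t^3 + 2*t^2 + 2*t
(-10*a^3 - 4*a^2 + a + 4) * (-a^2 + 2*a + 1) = 10*a^5 - 16*a^4 - 19*a^3 - 6*a^2 + 9*a + 4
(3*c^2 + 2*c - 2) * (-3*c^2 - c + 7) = -9*c^4 - 9*c^3 + 25*c^2 + 16*c - 14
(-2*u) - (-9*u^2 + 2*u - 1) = 9*u^2 - 4*u + 1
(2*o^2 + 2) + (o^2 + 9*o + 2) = 3*o^2 + 9*o + 4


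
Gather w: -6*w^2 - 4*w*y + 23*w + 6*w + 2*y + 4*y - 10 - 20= -6*w^2 + w*(29 - 4*y) + 6*y - 30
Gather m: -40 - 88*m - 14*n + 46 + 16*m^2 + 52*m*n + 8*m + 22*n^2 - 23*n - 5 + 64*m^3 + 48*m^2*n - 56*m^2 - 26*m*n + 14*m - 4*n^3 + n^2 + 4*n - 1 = 64*m^3 + m^2*(48*n - 40) + m*(26*n - 66) - 4*n^3 + 23*n^2 - 33*n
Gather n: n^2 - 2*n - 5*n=n^2 - 7*n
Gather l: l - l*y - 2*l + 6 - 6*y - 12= l*(-y - 1) - 6*y - 6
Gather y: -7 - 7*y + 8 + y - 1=-6*y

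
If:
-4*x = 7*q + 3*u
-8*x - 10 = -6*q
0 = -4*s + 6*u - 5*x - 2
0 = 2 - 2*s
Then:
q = 41/95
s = 1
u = 13/57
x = -88/95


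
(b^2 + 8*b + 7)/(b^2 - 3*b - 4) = (b + 7)/(b - 4)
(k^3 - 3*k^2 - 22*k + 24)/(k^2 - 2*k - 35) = (-k^3 + 3*k^2 + 22*k - 24)/(-k^2 + 2*k + 35)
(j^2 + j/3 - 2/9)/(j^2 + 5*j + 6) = (j^2 + j/3 - 2/9)/(j^2 + 5*j + 6)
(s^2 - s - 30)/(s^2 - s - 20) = (-s^2 + s + 30)/(-s^2 + s + 20)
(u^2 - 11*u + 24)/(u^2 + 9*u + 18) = (u^2 - 11*u + 24)/(u^2 + 9*u + 18)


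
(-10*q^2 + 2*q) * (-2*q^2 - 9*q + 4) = 20*q^4 + 86*q^3 - 58*q^2 + 8*q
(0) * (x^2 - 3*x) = 0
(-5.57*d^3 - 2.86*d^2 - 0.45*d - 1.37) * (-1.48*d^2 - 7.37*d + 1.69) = 8.2436*d^5 + 45.2837*d^4 + 12.3309*d^3 + 0.510700000000001*d^2 + 9.3364*d - 2.3153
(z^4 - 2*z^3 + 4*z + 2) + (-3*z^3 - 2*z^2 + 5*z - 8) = z^4 - 5*z^3 - 2*z^2 + 9*z - 6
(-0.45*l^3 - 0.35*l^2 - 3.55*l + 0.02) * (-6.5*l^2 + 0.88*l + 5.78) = 2.925*l^5 + 1.879*l^4 + 20.166*l^3 - 5.277*l^2 - 20.5014*l + 0.1156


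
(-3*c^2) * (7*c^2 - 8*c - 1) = -21*c^4 + 24*c^3 + 3*c^2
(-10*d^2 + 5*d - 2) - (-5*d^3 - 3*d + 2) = 5*d^3 - 10*d^2 + 8*d - 4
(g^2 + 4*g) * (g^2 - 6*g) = g^4 - 2*g^3 - 24*g^2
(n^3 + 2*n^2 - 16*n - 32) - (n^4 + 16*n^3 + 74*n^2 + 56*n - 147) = -n^4 - 15*n^3 - 72*n^2 - 72*n + 115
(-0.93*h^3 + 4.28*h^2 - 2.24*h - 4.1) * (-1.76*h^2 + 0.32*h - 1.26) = 1.6368*h^5 - 7.8304*h^4 + 6.4838*h^3 + 1.1064*h^2 + 1.5104*h + 5.166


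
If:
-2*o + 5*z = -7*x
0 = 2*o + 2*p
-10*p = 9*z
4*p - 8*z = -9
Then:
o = 81/116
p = -81/116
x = -72/203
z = 45/58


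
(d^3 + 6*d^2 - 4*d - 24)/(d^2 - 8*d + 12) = (d^2 + 8*d + 12)/(d - 6)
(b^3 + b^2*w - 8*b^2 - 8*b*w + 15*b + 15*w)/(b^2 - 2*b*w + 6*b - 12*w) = (b^3 + b^2*w - 8*b^2 - 8*b*w + 15*b + 15*w)/(b^2 - 2*b*w + 6*b - 12*w)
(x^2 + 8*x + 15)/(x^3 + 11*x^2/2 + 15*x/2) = 2*(x + 5)/(x*(2*x + 5))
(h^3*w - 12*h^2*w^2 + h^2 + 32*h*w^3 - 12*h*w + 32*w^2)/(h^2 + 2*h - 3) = (h^3*w - 12*h^2*w^2 + h^2 + 32*h*w^3 - 12*h*w + 32*w^2)/(h^2 + 2*h - 3)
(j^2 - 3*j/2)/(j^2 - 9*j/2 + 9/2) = j/(j - 3)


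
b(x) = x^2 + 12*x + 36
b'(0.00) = 12.00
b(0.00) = 36.00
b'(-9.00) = -6.00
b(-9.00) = 9.00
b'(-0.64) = 10.72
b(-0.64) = 28.73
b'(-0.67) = 10.66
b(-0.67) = 28.41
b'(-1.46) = 9.08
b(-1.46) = 20.61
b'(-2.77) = 6.46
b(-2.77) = 10.43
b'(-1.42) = 9.16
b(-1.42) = 20.98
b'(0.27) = 12.54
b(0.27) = 39.31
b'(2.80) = 17.60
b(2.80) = 77.44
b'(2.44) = 16.88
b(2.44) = 71.23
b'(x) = 2*x + 12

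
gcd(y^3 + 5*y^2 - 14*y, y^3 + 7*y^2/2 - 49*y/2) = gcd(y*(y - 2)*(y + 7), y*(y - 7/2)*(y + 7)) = y^2 + 7*y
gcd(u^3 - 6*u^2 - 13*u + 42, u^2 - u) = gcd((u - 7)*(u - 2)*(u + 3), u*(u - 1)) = 1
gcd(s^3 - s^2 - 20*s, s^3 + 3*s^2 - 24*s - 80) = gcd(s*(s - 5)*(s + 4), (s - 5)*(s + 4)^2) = s^2 - s - 20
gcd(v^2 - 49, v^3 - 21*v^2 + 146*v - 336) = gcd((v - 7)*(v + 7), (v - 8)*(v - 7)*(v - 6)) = v - 7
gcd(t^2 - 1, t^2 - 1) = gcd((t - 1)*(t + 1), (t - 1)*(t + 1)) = t^2 - 1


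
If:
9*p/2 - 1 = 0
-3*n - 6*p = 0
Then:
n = -4/9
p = 2/9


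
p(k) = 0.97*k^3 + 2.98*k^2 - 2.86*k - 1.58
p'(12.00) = 487.70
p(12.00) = 2069.38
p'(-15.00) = 562.49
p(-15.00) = -2561.93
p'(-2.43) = -0.16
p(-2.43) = 9.05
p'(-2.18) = -2.02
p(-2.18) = 8.77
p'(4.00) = 67.54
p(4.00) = 96.74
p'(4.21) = 73.81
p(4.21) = 111.58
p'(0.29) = -0.89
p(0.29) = -2.14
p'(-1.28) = -5.72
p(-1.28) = 4.93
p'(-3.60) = 13.40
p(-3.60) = 2.08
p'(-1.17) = -5.85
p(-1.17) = 4.29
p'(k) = 2.91*k^2 + 5.96*k - 2.86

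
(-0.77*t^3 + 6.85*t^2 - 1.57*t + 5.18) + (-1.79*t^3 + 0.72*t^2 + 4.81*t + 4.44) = -2.56*t^3 + 7.57*t^2 + 3.24*t + 9.62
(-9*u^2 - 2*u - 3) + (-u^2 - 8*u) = -10*u^2 - 10*u - 3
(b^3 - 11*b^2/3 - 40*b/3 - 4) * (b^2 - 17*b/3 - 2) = b^5 - 28*b^4/3 + 49*b^3/9 + 710*b^2/9 + 148*b/3 + 8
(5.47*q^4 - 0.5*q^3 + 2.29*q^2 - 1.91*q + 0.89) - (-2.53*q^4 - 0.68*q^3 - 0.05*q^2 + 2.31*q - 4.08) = 8.0*q^4 + 0.18*q^3 + 2.34*q^2 - 4.22*q + 4.97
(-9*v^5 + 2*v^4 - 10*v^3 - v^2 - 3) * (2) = -18*v^5 + 4*v^4 - 20*v^3 - 2*v^2 - 6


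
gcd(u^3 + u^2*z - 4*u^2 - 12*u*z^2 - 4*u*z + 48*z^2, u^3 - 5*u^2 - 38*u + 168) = u - 4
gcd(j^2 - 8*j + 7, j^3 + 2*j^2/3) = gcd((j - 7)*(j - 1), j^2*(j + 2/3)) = 1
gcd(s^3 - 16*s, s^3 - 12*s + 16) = s + 4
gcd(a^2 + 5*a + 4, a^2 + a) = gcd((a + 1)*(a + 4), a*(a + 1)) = a + 1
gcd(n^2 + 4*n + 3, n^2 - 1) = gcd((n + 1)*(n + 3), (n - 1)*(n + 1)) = n + 1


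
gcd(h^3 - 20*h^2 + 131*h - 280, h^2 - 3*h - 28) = h - 7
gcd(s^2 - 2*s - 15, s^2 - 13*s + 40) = s - 5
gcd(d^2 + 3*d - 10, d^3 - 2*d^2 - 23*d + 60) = d + 5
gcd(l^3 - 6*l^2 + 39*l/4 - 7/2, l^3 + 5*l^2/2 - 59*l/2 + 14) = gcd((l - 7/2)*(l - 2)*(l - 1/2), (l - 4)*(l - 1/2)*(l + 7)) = l - 1/2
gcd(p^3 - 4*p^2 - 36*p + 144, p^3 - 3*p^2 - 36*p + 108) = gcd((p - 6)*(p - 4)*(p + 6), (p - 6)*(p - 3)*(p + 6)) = p^2 - 36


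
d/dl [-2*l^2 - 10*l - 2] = -4*l - 10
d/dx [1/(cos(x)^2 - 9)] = 2*sin(x)*cos(x)/(cos(x)^2 - 9)^2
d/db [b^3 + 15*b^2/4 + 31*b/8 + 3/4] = 3*b^2 + 15*b/2 + 31/8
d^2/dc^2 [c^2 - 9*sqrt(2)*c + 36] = 2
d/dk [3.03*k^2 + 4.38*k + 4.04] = 6.06*k + 4.38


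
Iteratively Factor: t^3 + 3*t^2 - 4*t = (t - 1)*(t^2 + 4*t) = (t - 1)*(t + 4)*(t)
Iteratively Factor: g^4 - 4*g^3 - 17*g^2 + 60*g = (g)*(g^3 - 4*g^2 - 17*g + 60) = g*(g - 5)*(g^2 + g - 12) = g*(g - 5)*(g + 4)*(g - 3)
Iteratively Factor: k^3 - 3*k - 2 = (k - 2)*(k^2 + 2*k + 1) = (k - 2)*(k + 1)*(k + 1)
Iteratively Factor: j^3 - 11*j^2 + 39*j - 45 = (j - 3)*(j^2 - 8*j + 15) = (j - 5)*(j - 3)*(j - 3)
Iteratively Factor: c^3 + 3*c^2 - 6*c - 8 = (c - 2)*(c^2 + 5*c + 4) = (c - 2)*(c + 4)*(c + 1)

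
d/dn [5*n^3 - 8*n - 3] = 15*n^2 - 8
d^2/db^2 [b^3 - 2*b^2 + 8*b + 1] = 6*b - 4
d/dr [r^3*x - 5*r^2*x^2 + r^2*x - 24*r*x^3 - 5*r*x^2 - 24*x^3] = x*(3*r^2 - 10*r*x + 2*r - 24*x^2 - 5*x)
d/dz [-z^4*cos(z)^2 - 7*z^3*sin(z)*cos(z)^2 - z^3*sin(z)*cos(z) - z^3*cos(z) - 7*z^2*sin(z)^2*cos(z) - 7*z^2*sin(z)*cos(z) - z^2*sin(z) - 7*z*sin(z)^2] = z^4*sin(2*z) + z^3*sin(z) - 7*z^3*cos(z)/4 - 3*z^3*cos(2*z) - 21*z^3*cos(3*z)/4 - 2*z^3 - 7*z^2*sin(z)/2 - 3*z^2*sin(2*z)/2 - 21*z^2*sin(3*z)/2 - 4*z^2*cos(z) - 7*z^2*cos(2*z) - 2*z*sin(z) - 14*z*sin(2*z) - 7*z*cos(z)/2 + 7*z*cos(3*z)/2 + 7*cos(2*z)/2 - 7/2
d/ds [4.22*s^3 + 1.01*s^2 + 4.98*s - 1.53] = 12.66*s^2 + 2.02*s + 4.98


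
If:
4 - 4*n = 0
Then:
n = 1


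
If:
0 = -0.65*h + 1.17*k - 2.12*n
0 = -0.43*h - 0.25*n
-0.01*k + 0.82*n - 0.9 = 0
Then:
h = -0.65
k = 1.66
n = 1.12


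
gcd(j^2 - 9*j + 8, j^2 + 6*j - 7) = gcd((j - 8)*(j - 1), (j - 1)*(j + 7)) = j - 1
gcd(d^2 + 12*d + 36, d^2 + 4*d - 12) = d + 6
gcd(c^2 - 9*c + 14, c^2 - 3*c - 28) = c - 7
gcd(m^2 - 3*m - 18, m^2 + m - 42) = m - 6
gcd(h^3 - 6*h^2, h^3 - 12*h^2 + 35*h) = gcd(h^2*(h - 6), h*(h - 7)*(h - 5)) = h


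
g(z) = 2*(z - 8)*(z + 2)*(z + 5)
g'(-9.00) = 430.00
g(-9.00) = -952.00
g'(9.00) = 358.00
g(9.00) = 308.00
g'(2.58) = -62.38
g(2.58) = -376.33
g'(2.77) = -57.04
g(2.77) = -387.68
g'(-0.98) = -82.32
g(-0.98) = -73.64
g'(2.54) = -63.45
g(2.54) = -373.81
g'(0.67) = -91.99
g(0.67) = -221.94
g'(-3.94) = 16.90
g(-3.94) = 49.11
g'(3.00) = -50.00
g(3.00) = -400.00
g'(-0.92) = -83.24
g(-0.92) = -78.61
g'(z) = 2*(z - 8)*(z + 2) + 2*(z - 8)*(z + 5) + 2*(z + 2)*(z + 5) = 6*z^2 - 4*z - 92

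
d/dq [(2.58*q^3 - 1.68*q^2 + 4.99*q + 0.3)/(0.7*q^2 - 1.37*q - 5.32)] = (1.806*q^4 - 7.0692*q^3 - 42.3682*q^2 + 17.4552*q - 26.1358)/(0.49*q^4 - 1.918*q^3 - 5.5711*q^2 + 14.5768*q + 28.3024)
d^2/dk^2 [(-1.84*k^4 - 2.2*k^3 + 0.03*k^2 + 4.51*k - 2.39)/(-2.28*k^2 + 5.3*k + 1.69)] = (19.130112*k^6 - 133.40736*k^5 + 267.574272*k^4 + 356.629552*k^3 + 255.146568*k^2 - 239.851632*k + 233.30927)/(11.852352*k^6 - 82.65456*k^5 + 165.779712*k^4 - 26.34524*k^3 - 122.880576*k^2 - 45.41199*k - 4.826809)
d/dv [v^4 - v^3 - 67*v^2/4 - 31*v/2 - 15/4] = 4*v^3 - 3*v^2 - 67*v/2 - 31/2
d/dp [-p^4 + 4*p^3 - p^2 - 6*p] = -4*p^3 + 12*p^2 - 2*p - 6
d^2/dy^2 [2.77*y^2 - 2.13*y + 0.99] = 5.54000000000000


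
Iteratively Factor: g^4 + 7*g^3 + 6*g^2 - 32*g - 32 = (g + 1)*(g^3 + 6*g^2 - 32) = (g - 2)*(g + 1)*(g^2 + 8*g + 16) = (g - 2)*(g + 1)*(g + 4)*(g + 4)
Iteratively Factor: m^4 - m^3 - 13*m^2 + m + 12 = (m - 4)*(m^3 + 3*m^2 - m - 3) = (m - 4)*(m - 1)*(m^2 + 4*m + 3) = (m - 4)*(m - 1)*(m + 1)*(m + 3)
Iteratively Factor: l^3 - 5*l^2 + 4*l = (l - 4)*(l^2 - l) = l*(l - 4)*(l - 1)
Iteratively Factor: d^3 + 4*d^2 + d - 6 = (d + 2)*(d^2 + 2*d - 3) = (d - 1)*(d + 2)*(d + 3)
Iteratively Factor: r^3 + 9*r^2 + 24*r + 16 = (r + 4)*(r^2 + 5*r + 4) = (r + 4)^2*(r + 1)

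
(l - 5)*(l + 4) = l^2 - l - 20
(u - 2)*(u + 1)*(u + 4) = u^3 + 3*u^2 - 6*u - 8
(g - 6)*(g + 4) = g^2 - 2*g - 24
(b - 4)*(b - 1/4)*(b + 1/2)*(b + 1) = b^4 - 11*b^3/4 - 39*b^2/8 - 5*b/8 + 1/2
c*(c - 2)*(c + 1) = c^3 - c^2 - 2*c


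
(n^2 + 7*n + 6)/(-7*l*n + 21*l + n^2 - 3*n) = (-n^2 - 7*n - 6)/(7*l*n - 21*l - n^2 + 3*n)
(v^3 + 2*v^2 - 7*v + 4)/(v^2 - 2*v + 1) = v + 4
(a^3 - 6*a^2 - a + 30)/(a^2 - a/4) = 4*(a^3 - 6*a^2 - a + 30)/(a*(4*a - 1))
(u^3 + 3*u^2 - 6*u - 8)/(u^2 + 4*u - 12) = (u^2 + 5*u + 4)/(u + 6)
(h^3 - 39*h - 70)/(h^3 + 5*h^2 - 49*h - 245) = (h + 2)/(h + 7)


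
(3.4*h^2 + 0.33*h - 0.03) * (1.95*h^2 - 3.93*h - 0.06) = 6.63*h^4 - 12.7185*h^3 - 1.5594*h^2 + 0.0981*h + 0.0018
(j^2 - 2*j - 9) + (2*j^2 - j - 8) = 3*j^2 - 3*j - 17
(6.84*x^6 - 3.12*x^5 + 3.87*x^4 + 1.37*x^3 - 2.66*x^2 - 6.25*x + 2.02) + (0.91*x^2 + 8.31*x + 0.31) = 6.84*x^6 - 3.12*x^5 + 3.87*x^4 + 1.37*x^3 - 1.75*x^2 + 2.06*x + 2.33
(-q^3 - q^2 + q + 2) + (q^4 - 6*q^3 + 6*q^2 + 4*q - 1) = q^4 - 7*q^3 + 5*q^2 + 5*q + 1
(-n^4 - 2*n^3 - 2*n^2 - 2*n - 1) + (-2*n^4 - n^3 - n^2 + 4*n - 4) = -3*n^4 - 3*n^3 - 3*n^2 + 2*n - 5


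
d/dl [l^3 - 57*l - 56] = 3*l^2 - 57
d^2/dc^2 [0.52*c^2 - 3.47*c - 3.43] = 1.04000000000000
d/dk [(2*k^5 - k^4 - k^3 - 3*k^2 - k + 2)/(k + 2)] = (8*k^5 + 17*k^4 - 10*k^3 - 9*k^2 - 12*k - 4)/(k^2 + 4*k + 4)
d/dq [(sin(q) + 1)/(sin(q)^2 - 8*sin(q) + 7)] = (-sin(q)^2 - 2*sin(q) + 15)*cos(q)/(sin(q)^2 - 8*sin(q) + 7)^2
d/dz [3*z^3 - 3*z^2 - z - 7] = 9*z^2 - 6*z - 1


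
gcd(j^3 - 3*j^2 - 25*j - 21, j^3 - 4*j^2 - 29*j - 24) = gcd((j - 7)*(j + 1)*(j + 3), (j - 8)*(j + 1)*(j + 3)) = j^2 + 4*j + 3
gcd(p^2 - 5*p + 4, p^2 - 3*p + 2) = p - 1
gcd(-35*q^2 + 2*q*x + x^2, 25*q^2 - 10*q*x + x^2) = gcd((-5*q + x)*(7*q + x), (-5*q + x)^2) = -5*q + x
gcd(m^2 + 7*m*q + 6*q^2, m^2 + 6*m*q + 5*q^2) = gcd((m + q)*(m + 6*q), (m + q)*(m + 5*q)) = m + q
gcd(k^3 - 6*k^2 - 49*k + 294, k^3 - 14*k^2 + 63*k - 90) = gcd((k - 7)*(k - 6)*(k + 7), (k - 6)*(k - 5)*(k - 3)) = k - 6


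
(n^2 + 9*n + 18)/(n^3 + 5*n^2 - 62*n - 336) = (n + 3)/(n^2 - n - 56)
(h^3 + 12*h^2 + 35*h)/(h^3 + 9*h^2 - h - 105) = h/(h - 3)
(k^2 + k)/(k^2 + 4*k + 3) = k/(k + 3)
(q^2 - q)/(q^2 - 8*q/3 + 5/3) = 3*q/(3*q - 5)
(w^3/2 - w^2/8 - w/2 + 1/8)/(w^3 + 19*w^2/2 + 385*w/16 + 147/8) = 2*(4*w^3 - w^2 - 4*w + 1)/(16*w^3 + 152*w^2 + 385*w + 294)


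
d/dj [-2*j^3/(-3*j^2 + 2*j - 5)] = j^2*(18*j^2 - 4*j*(3*j - 1) - 12*j + 30)/(3*j^2 - 2*j + 5)^2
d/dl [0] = 0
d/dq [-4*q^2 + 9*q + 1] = 9 - 8*q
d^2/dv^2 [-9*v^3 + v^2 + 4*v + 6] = 2 - 54*v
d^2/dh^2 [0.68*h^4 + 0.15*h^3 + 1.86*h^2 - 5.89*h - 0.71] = 8.16*h^2 + 0.9*h + 3.72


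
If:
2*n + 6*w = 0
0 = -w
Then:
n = 0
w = 0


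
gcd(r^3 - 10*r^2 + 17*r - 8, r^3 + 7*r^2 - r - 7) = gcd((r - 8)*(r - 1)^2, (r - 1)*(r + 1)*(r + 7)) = r - 1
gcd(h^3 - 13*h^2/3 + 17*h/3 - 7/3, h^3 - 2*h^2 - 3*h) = 1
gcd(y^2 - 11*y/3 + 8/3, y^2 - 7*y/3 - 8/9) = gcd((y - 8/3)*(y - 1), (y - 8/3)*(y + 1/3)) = y - 8/3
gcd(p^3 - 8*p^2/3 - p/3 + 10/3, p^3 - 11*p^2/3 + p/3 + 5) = p^2 - 2*p/3 - 5/3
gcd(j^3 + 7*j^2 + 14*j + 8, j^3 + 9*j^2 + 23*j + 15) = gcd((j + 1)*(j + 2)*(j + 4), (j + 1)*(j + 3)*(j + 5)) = j + 1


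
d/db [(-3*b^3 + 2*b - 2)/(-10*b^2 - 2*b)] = (15*b^4 + 6*b^3 + 10*b^2 - 20*b - 2)/(2*b^2*(25*b^2 + 10*b + 1))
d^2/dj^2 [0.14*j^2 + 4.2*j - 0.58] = 0.280000000000000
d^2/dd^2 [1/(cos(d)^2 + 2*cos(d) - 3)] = (-4*sin(d)^2 + 6*cos(d) + 18)*sin(d)^2/(cos(d)^2 + 2*cos(d) - 3)^3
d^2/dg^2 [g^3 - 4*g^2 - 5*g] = 6*g - 8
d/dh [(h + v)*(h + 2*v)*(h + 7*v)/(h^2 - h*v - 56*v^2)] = (h^2 - 16*h*v - 26*v^2)/(h^2 - 16*h*v + 64*v^2)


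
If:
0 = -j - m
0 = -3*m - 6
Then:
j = 2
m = -2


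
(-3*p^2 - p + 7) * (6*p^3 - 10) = -18*p^5 - 6*p^4 + 42*p^3 + 30*p^2 + 10*p - 70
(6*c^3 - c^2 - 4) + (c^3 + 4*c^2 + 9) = 7*c^3 + 3*c^2 + 5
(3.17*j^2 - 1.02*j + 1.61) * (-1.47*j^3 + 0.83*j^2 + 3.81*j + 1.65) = -4.6599*j^5 + 4.1305*j^4 + 8.8644*j^3 + 2.6806*j^2 + 4.4511*j + 2.6565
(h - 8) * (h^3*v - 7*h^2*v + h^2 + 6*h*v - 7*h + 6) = h^4*v - 15*h^3*v + h^3 + 62*h^2*v - 15*h^2 - 48*h*v + 62*h - 48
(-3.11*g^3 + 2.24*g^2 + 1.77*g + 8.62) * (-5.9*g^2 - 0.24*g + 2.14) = 18.349*g^5 - 12.4696*g^4 - 17.636*g^3 - 46.4892*g^2 + 1.719*g + 18.4468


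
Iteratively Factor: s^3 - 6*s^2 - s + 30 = (s - 5)*(s^2 - s - 6) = (s - 5)*(s - 3)*(s + 2)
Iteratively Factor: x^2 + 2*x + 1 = (x + 1)*(x + 1)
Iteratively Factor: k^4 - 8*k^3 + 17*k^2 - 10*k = (k)*(k^3 - 8*k^2 + 17*k - 10) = k*(k - 5)*(k^2 - 3*k + 2) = k*(k - 5)*(k - 1)*(k - 2)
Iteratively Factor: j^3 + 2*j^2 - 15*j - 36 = (j + 3)*(j^2 - j - 12) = (j - 4)*(j + 3)*(j + 3)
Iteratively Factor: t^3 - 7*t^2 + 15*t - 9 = (t - 3)*(t^2 - 4*t + 3) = (t - 3)*(t - 1)*(t - 3)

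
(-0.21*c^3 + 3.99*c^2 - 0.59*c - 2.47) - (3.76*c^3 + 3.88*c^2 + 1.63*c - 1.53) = -3.97*c^3 + 0.11*c^2 - 2.22*c - 0.94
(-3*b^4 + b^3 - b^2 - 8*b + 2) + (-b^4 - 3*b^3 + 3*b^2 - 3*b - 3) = -4*b^4 - 2*b^3 + 2*b^2 - 11*b - 1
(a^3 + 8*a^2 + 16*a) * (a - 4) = a^4 + 4*a^3 - 16*a^2 - 64*a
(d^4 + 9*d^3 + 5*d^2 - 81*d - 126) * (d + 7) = d^5 + 16*d^4 + 68*d^3 - 46*d^2 - 693*d - 882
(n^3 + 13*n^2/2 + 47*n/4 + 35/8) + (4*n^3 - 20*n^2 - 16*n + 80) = 5*n^3 - 27*n^2/2 - 17*n/4 + 675/8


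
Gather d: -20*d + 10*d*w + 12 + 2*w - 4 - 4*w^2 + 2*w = d*(10*w - 20) - 4*w^2 + 4*w + 8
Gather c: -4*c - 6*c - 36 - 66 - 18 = -10*c - 120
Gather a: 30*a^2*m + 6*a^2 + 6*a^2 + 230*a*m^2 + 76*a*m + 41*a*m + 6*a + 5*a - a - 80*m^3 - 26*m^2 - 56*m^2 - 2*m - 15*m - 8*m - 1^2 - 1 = a^2*(30*m + 12) + a*(230*m^2 + 117*m + 10) - 80*m^3 - 82*m^2 - 25*m - 2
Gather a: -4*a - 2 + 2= -4*a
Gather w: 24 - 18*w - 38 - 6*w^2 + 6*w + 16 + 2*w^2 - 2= -4*w^2 - 12*w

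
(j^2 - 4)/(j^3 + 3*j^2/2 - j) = 2*(j - 2)/(j*(2*j - 1))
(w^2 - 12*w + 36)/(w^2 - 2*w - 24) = (w - 6)/(w + 4)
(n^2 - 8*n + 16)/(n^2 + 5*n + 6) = (n^2 - 8*n + 16)/(n^2 + 5*n + 6)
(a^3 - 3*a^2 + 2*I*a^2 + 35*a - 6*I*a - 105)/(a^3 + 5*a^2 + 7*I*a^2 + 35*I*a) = (a^2 - a*(3 + 5*I) + 15*I)/(a*(a + 5))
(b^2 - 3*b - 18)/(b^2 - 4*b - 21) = (b - 6)/(b - 7)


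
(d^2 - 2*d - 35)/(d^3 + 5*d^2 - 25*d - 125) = (d - 7)/(d^2 - 25)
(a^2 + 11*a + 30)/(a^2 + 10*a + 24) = (a + 5)/(a + 4)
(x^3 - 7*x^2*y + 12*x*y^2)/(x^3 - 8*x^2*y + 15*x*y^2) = (x - 4*y)/(x - 5*y)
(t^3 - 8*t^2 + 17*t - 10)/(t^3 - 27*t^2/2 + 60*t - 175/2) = 2*(t^2 - 3*t + 2)/(2*t^2 - 17*t + 35)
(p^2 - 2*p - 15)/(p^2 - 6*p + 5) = (p + 3)/(p - 1)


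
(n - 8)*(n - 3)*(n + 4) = n^3 - 7*n^2 - 20*n + 96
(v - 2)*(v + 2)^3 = v^4 + 4*v^3 - 16*v - 16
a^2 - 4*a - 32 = (a - 8)*(a + 4)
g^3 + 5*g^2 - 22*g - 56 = (g - 4)*(g + 2)*(g + 7)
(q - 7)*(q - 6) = q^2 - 13*q + 42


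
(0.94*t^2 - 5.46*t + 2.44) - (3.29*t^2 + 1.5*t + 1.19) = -2.35*t^2 - 6.96*t + 1.25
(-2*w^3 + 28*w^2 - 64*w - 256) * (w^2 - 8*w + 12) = -2*w^5 + 44*w^4 - 312*w^3 + 592*w^2 + 1280*w - 3072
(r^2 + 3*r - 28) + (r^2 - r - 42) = 2*r^2 + 2*r - 70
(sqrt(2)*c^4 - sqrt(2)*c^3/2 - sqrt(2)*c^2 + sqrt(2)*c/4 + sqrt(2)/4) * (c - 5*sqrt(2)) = sqrt(2)*c^5 - 10*c^4 - sqrt(2)*c^4/2 - sqrt(2)*c^3 + 5*c^3 + sqrt(2)*c^2/4 + 10*c^2 - 5*c/2 + sqrt(2)*c/4 - 5/2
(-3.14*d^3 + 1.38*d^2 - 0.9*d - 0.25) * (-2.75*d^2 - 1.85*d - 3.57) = 8.635*d^5 + 2.014*d^4 + 11.1318*d^3 - 2.5741*d^2 + 3.6755*d + 0.8925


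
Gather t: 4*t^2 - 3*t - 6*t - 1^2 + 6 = 4*t^2 - 9*t + 5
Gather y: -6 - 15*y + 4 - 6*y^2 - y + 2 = -6*y^2 - 16*y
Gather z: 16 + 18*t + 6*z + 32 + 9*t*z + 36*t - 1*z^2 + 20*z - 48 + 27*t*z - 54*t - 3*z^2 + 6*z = -4*z^2 + z*(36*t + 32)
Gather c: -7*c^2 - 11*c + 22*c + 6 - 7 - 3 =-7*c^2 + 11*c - 4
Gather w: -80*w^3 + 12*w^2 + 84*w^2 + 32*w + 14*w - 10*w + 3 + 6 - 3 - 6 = -80*w^3 + 96*w^2 + 36*w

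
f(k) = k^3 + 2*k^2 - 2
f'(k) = 3*k^2 + 4*k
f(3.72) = 77.16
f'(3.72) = 56.40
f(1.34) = 4.00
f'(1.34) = 10.75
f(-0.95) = -1.05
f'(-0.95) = -1.09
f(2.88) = 38.48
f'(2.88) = 36.40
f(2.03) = 14.61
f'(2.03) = 20.48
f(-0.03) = -2.00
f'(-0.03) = -0.12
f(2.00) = 14.00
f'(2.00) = 20.00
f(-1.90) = -1.64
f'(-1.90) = 3.23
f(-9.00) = -569.00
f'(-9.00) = 207.00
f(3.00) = 43.00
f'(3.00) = 39.00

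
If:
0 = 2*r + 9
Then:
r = -9/2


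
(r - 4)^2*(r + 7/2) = r^3 - 9*r^2/2 - 12*r + 56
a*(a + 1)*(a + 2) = a^3 + 3*a^2 + 2*a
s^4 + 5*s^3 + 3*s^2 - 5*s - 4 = (s - 1)*(s + 1)^2*(s + 4)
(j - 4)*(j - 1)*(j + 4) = j^3 - j^2 - 16*j + 16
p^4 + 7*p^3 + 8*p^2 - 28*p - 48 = (p - 2)*(p + 2)*(p + 3)*(p + 4)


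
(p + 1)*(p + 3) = p^2 + 4*p + 3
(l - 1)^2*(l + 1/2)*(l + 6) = l^4 + 9*l^3/2 - 9*l^2 + l/2 + 3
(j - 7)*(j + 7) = j^2 - 49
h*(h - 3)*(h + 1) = h^3 - 2*h^2 - 3*h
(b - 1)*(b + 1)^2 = b^3 + b^2 - b - 1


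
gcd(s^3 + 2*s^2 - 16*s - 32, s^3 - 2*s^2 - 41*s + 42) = 1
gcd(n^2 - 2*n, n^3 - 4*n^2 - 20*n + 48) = n - 2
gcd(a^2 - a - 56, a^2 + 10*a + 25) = 1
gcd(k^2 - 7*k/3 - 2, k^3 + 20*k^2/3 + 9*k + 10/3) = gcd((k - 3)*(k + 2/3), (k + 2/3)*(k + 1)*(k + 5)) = k + 2/3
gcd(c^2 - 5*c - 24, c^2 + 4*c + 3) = c + 3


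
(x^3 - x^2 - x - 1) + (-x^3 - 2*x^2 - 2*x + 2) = -3*x^2 - 3*x + 1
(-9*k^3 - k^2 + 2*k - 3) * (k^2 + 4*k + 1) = -9*k^5 - 37*k^4 - 11*k^3 + 4*k^2 - 10*k - 3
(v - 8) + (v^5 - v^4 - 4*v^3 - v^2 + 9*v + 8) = v^5 - v^4 - 4*v^3 - v^2 + 10*v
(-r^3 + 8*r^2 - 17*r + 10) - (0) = -r^3 + 8*r^2 - 17*r + 10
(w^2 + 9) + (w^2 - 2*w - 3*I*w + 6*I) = 2*w^2 - 2*w - 3*I*w + 9 + 6*I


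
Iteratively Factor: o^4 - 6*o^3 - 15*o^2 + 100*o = (o - 5)*(o^3 - o^2 - 20*o) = o*(o - 5)*(o^2 - o - 20) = o*(o - 5)*(o + 4)*(o - 5)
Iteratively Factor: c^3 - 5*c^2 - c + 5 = (c + 1)*(c^2 - 6*c + 5) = (c - 1)*(c + 1)*(c - 5)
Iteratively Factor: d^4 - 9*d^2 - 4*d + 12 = (d + 2)*(d^3 - 2*d^2 - 5*d + 6) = (d - 1)*(d + 2)*(d^2 - d - 6) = (d - 1)*(d + 2)^2*(d - 3)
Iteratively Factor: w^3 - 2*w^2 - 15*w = (w - 5)*(w^2 + 3*w) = w*(w - 5)*(w + 3)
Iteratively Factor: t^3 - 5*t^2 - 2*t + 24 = (t + 2)*(t^2 - 7*t + 12) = (t - 3)*(t + 2)*(t - 4)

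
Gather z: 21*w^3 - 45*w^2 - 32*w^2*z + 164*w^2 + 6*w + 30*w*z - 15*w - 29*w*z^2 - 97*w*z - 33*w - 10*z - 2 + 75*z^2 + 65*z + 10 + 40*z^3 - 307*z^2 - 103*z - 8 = 21*w^3 + 119*w^2 - 42*w + 40*z^3 + z^2*(-29*w - 232) + z*(-32*w^2 - 67*w - 48)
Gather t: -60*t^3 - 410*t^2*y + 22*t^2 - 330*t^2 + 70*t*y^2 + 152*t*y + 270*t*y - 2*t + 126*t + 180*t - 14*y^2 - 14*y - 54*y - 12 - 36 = -60*t^3 + t^2*(-410*y - 308) + t*(70*y^2 + 422*y + 304) - 14*y^2 - 68*y - 48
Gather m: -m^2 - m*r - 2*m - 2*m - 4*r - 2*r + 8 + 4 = -m^2 + m*(-r - 4) - 6*r + 12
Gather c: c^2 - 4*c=c^2 - 4*c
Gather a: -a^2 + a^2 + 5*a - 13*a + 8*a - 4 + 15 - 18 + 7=0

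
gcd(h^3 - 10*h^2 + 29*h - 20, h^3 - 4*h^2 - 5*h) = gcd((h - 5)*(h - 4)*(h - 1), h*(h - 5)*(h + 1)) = h - 5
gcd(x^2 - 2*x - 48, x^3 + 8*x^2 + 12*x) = x + 6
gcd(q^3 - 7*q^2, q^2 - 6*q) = q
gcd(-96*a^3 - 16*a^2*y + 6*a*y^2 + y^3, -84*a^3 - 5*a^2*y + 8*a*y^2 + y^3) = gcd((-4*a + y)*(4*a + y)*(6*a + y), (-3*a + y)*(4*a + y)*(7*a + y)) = 4*a + y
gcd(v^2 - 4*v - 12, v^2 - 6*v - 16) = v + 2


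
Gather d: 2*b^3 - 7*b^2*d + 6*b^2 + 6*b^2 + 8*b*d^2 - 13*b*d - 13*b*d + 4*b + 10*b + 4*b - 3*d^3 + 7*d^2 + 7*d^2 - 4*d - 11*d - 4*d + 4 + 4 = 2*b^3 + 12*b^2 + 18*b - 3*d^3 + d^2*(8*b + 14) + d*(-7*b^2 - 26*b - 19) + 8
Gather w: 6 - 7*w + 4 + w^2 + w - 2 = w^2 - 6*w + 8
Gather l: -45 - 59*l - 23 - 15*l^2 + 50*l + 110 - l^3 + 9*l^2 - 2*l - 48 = -l^3 - 6*l^2 - 11*l - 6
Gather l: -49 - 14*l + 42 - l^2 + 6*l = -l^2 - 8*l - 7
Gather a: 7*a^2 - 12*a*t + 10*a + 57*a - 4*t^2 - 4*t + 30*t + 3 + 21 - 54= 7*a^2 + a*(67 - 12*t) - 4*t^2 + 26*t - 30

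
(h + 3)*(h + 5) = h^2 + 8*h + 15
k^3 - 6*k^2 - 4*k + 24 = (k - 6)*(k - 2)*(k + 2)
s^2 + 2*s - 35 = (s - 5)*(s + 7)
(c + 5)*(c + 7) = c^2 + 12*c + 35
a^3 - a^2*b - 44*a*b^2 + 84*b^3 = (a - 6*b)*(a - 2*b)*(a + 7*b)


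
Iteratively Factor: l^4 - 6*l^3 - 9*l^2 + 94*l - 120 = (l - 5)*(l^3 - l^2 - 14*l + 24) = (l - 5)*(l - 2)*(l^2 + l - 12) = (l - 5)*(l - 3)*(l - 2)*(l + 4)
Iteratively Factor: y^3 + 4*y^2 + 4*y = (y)*(y^2 + 4*y + 4) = y*(y + 2)*(y + 2)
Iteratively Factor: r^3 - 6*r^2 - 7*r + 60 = (r - 4)*(r^2 - 2*r - 15) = (r - 5)*(r - 4)*(r + 3)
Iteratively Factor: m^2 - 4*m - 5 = (m + 1)*(m - 5)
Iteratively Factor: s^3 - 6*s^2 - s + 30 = (s - 3)*(s^2 - 3*s - 10) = (s - 3)*(s + 2)*(s - 5)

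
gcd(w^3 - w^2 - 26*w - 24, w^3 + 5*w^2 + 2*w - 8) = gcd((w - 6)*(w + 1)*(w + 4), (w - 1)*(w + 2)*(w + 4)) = w + 4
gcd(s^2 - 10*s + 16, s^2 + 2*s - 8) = s - 2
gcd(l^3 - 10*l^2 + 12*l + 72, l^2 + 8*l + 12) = l + 2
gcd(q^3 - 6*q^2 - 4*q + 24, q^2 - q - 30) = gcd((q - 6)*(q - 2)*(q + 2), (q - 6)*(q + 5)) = q - 6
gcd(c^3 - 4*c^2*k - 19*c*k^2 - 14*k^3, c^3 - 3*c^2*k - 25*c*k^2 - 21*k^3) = c^2 - 6*c*k - 7*k^2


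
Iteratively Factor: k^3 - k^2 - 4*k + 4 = (k - 2)*(k^2 + k - 2) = (k - 2)*(k - 1)*(k + 2)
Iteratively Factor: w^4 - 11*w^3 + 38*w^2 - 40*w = (w)*(w^3 - 11*w^2 + 38*w - 40) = w*(w - 2)*(w^2 - 9*w + 20) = w*(w - 5)*(w - 2)*(w - 4)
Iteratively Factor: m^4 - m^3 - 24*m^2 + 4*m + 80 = (m + 4)*(m^3 - 5*m^2 - 4*m + 20) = (m - 2)*(m + 4)*(m^2 - 3*m - 10) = (m - 5)*(m - 2)*(m + 4)*(m + 2)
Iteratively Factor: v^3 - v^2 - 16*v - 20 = (v + 2)*(v^2 - 3*v - 10) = (v + 2)^2*(v - 5)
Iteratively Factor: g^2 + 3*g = (g)*(g + 3)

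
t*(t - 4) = t^2 - 4*t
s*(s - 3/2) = s^2 - 3*s/2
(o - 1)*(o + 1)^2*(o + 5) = o^4 + 6*o^3 + 4*o^2 - 6*o - 5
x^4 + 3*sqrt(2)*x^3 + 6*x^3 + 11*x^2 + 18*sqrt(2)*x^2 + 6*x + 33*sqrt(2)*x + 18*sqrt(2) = (x + 1)*(x + 2)*(x + 3)*(x + 3*sqrt(2))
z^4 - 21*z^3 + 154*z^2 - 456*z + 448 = (z - 8)*(z - 7)*(z - 4)*(z - 2)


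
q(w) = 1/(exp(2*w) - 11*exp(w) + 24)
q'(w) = (-2*exp(2*w) + 11*exp(w))/(exp(2*w) - 11*exp(w) + 24)^2 = (11 - 2*exp(w))*exp(w)/(exp(2*w) - 11*exp(w) + 24)^2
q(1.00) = 0.67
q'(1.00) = 6.83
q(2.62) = 0.02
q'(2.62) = -0.06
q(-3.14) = 0.04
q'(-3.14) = 0.00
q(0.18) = 0.08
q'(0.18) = 0.07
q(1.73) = -0.16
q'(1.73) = -0.04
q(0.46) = 0.11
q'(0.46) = 0.15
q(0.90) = 0.33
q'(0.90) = 1.67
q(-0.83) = 0.05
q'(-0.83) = 0.01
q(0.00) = 0.07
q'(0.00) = 0.05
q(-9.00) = 0.04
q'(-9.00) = 0.00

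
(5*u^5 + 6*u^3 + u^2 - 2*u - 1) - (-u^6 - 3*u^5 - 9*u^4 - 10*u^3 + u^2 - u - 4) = u^6 + 8*u^5 + 9*u^4 + 16*u^3 - u + 3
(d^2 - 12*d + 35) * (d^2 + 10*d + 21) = d^4 - 2*d^3 - 64*d^2 + 98*d + 735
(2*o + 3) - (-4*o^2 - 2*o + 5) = 4*o^2 + 4*o - 2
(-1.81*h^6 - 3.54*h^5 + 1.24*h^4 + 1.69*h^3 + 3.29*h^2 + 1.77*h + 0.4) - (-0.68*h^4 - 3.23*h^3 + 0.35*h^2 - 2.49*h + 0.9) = -1.81*h^6 - 3.54*h^5 + 1.92*h^4 + 4.92*h^3 + 2.94*h^2 + 4.26*h - 0.5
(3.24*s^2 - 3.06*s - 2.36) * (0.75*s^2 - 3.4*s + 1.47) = 2.43*s^4 - 13.311*s^3 + 13.3968*s^2 + 3.5258*s - 3.4692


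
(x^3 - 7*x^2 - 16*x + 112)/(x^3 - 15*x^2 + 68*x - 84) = (x^2 - 16)/(x^2 - 8*x + 12)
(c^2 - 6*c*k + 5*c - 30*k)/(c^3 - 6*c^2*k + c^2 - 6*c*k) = (c + 5)/(c*(c + 1))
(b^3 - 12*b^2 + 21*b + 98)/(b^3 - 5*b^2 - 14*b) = (b - 7)/b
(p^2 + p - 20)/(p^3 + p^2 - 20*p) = 1/p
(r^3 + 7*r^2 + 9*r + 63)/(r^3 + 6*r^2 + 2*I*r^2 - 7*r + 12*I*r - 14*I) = (r^2 + 9)/(r^2 + r*(-1 + 2*I) - 2*I)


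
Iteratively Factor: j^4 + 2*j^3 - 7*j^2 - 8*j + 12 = (j - 1)*(j^3 + 3*j^2 - 4*j - 12) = (j - 2)*(j - 1)*(j^2 + 5*j + 6) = (j - 2)*(j - 1)*(j + 3)*(j + 2)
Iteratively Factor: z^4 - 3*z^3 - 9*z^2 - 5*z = (z + 1)*(z^3 - 4*z^2 - 5*z) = (z + 1)^2*(z^2 - 5*z) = (z - 5)*(z + 1)^2*(z)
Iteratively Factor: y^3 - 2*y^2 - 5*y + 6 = (y + 2)*(y^2 - 4*y + 3) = (y - 1)*(y + 2)*(y - 3)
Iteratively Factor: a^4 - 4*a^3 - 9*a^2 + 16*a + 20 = (a + 2)*(a^3 - 6*a^2 + 3*a + 10) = (a + 1)*(a + 2)*(a^2 - 7*a + 10) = (a - 5)*(a + 1)*(a + 2)*(a - 2)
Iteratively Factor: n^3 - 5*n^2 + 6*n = (n - 2)*(n^2 - 3*n) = n*(n - 2)*(n - 3)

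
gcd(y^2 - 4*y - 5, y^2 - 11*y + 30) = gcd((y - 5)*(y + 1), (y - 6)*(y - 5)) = y - 5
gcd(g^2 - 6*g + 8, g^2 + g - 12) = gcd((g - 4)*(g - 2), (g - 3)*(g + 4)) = 1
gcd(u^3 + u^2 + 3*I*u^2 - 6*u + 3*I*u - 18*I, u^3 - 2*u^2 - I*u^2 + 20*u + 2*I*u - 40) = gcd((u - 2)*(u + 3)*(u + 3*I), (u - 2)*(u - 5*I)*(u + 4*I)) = u - 2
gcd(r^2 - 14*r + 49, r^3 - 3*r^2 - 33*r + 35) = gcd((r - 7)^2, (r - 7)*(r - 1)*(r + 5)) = r - 7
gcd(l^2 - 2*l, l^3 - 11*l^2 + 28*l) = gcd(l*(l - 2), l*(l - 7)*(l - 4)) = l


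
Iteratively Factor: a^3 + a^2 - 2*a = (a - 1)*(a^2 + 2*a) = a*(a - 1)*(a + 2)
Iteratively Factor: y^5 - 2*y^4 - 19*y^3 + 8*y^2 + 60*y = (y + 3)*(y^4 - 5*y^3 - 4*y^2 + 20*y) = y*(y + 3)*(y^3 - 5*y^2 - 4*y + 20) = y*(y - 5)*(y + 3)*(y^2 - 4) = y*(y - 5)*(y + 2)*(y + 3)*(y - 2)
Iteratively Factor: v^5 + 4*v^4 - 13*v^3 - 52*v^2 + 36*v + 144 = (v + 2)*(v^4 + 2*v^3 - 17*v^2 - 18*v + 72) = (v - 2)*(v + 2)*(v^3 + 4*v^2 - 9*v - 36) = (v - 2)*(v + 2)*(v + 3)*(v^2 + v - 12) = (v - 3)*(v - 2)*(v + 2)*(v + 3)*(v + 4)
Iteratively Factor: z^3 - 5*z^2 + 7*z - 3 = (z - 3)*(z^2 - 2*z + 1) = (z - 3)*(z - 1)*(z - 1)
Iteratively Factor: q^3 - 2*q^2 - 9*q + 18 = (q - 3)*(q^2 + q - 6) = (q - 3)*(q - 2)*(q + 3)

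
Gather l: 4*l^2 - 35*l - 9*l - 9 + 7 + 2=4*l^2 - 44*l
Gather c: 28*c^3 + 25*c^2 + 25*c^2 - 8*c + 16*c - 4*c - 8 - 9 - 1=28*c^3 + 50*c^2 + 4*c - 18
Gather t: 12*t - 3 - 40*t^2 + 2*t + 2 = -40*t^2 + 14*t - 1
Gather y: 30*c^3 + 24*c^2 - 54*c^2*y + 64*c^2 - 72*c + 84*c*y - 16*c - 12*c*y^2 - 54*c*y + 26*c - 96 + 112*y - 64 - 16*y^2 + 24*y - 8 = 30*c^3 + 88*c^2 - 62*c + y^2*(-12*c - 16) + y*(-54*c^2 + 30*c + 136) - 168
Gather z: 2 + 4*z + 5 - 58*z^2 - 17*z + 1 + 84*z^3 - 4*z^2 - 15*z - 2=84*z^3 - 62*z^2 - 28*z + 6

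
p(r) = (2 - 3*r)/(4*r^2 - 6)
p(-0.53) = -0.74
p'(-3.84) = 0.09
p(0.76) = 0.08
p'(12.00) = 0.00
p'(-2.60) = 0.32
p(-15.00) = 0.05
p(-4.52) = 0.21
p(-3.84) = 0.26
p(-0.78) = -1.22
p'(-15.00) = 0.00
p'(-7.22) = 0.02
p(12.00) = -0.06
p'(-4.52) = 0.06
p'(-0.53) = 1.26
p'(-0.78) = 2.97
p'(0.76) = 0.94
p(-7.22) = 0.12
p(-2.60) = 0.47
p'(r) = -8*r*(2 - 3*r)/(4*r^2 - 6)^2 - 3/(4*r^2 - 6) = (6*r^2 - 8*r + 9)/(2*(4*r^4 - 12*r^2 + 9))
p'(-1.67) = 2.94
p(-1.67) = 1.36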